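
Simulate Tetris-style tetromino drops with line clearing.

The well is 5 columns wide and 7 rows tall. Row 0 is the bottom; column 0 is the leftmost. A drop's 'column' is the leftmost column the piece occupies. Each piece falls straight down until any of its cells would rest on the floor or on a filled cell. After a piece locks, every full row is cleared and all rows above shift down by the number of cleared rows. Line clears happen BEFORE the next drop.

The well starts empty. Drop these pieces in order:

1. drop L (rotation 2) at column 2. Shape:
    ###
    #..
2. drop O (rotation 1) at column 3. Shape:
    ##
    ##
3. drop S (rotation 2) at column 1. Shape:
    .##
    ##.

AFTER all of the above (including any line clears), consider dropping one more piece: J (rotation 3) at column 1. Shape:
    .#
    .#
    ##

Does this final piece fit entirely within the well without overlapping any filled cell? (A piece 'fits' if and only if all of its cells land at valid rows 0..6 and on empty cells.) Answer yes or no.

Drop 1: L rot2 at col 2 lands with bottom-row=0; cleared 0 line(s) (total 0); column heights now [0 0 2 2 2], max=2
Drop 2: O rot1 at col 3 lands with bottom-row=2; cleared 0 line(s) (total 0); column heights now [0 0 2 4 4], max=4
Drop 3: S rot2 at col 1 lands with bottom-row=3; cleared 0 line(s) (total 0); column heights now [0 4 5 5 4], max=5
Test piece J rot3 at col 1 (width 2): heights before test = [0 4 5 5 4]; fits = False

Answer: no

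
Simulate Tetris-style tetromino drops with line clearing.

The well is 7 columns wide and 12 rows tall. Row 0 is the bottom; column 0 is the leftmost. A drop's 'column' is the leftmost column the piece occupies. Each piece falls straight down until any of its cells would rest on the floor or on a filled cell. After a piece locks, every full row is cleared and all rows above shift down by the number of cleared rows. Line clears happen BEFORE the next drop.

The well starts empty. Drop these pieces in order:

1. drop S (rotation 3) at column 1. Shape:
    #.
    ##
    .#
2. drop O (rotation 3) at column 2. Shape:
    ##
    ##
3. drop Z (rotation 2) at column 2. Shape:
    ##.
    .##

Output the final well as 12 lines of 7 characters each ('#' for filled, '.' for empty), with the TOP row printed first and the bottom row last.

Answer: .......
.......
.......
.......
.......
.......
..##...
...##..
..##...
.###...
.##....
..#....

Derivation:
Drop 1: S rot3 at col 1 lands with bottom-row=0; cleared 0 line(s) (total 0); column heights now [0 3 2 0 0 0 0], max=3
Drop 2: O rot3 at col 2 lands with bottom-row=2; cleared 0 line(s) (total 0); column heights now [0 3 4 4 0 0 0], max=4
Drop 3: Z rot2 at col 2 lands with bottom-row=4; cleared 0 line(s) (total 0); column heights now [0 3 6 6 5 0 0], max=6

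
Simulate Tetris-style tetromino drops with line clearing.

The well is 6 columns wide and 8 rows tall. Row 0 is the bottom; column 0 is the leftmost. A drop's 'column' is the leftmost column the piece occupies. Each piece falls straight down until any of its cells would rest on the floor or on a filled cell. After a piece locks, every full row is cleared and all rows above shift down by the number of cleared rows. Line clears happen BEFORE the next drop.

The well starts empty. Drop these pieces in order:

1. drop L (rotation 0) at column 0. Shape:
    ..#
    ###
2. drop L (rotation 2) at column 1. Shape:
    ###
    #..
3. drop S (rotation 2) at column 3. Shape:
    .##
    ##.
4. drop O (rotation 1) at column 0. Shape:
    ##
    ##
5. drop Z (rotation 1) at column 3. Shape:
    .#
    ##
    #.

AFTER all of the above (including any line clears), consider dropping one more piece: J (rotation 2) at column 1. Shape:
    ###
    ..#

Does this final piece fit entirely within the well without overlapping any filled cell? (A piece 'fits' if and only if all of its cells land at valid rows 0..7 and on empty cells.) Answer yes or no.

Answer: yes

Derivation:
Drop 1: L rot0 at col 0 lands with bottom-row=0; cleared 0 line(s) (total 0); column heights now [1 1 2 0 0 0], max=2
Drop 2: L rot2 at col 1 lands with bottom-row=1; cleared 0 line(s) (total 0); column heights now [1 3 3 3 0 0], max=3
Drop 3: S rot2 at col 3 lands with bottom-row=3; cleared 0 line(s) (total 0); column heights now [1 3 3 4 5 5], max=5
Drop 4: O rot1 at col 0 lands with bottom-row=3; cleared 0 line(s) (total 0); column heights now [5 5 3 4 5 5], max=5
Drop 5: Z rot1 at col 3 lands with bottom-row=4; cleared 0 line(s) (total 0); column heights now [5 5 3 6 7 5], max=7
Test piece J rot2 at col 1 (width 3): heights before test = [5 5 3 6 7 5]; fits = True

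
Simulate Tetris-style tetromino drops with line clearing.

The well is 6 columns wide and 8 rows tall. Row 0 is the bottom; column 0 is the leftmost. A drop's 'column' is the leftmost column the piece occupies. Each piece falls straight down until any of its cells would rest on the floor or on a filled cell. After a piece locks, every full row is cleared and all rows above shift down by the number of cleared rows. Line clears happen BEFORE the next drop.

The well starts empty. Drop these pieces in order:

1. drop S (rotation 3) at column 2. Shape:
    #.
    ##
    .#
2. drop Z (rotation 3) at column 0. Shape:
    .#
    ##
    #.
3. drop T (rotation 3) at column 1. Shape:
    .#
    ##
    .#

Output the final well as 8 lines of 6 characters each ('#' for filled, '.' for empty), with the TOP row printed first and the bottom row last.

Answer: ......
......
..#...
.##...
..#...
.##...
####..
#..#..

Derivation:
Drop 1: S rot3 at col 2 lands with bottom-row=0; cleared 0 line(s) (total 0); column heights now [0 0 3 2 0 0], max=3
Drop 2: Z rot3 at col 0 lands with bottom-row=0; cleared 0 line(s) (total 0); column heights now [2 3 3 2 0 0], max=3
Drop 3: T rot3 at col 1 lands with bottom-row=3; cleared 0 line(s) (total 0); column heights now [2 5 6 2 0 0], max=6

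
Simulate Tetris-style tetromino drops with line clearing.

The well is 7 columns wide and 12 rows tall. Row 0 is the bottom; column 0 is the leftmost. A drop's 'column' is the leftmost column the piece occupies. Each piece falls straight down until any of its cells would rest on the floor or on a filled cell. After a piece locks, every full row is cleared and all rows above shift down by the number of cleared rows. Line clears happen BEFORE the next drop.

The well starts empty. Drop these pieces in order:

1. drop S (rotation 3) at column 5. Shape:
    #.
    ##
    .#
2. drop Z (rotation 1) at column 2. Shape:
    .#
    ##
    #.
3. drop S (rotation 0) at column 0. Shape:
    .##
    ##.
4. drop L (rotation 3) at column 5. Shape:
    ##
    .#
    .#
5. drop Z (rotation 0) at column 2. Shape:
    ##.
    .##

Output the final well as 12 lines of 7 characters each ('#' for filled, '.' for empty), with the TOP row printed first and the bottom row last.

Answer: .......
.......
.......
.......
.......
.......
.......
..##.##
...##.#
.###.##
####.##
..#...#

Derivation:
Drop 1: S rot3 at col 5 lands with bottom-row=0; cleared 0 line(s) (total 0); column heights now [0 0 0 0 0 3 2], max=3
Drop 2: Z rot1 at col 2 lands with bottom-row=0; cleared 0 line(s) (total 0); column heights now [0 0 2 3 0 3 2], max=3
Drop 3: S rot0 at col 0 lands with bottom-row=1; cleared 0 line(s) (total 0); column heights now [2 3 3 3 0 3 2], max=3
Drop 4: L rot3 at col 5 lands with bottom-row=2; cleared 0 line(s) (total 0); column heights now [2 3 3 3 0 5 5], max=5
Drop 5: Z rot0 at col 2 lands with bottom-row=3; cleared 0 line(s) (total 0); column heights now [2 3 5 5 4 5 5], max=5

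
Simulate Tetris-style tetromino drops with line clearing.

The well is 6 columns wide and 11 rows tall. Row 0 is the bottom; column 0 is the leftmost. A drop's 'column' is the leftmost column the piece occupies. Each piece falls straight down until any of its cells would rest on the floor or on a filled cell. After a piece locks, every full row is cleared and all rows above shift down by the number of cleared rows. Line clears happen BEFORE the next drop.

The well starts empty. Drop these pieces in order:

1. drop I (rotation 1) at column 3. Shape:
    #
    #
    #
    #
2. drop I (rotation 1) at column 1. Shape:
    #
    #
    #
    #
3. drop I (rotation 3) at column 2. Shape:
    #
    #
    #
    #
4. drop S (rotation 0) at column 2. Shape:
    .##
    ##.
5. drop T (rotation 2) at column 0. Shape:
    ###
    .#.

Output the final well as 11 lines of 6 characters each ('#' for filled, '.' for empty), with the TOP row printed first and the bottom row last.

Answer: ......
......
......
......
......
#####.
.###..
.###..
.###..
.###..
.###..

Derivation:
Drop 1: I rot1 at col 3 lands with bottom-row=0; cleared 0 line(s) (total 0); column heights now [0 0 0 4 0 0], max=4
Drop 2: I rot1 at col 1 lands with bottom-row=0; cleared 0 line(s) (total 0); column heights now [0 4 0 4 0 0], max=4
Drop 3: I rot3 at col 2 lands with bottom-row=0; cleared 0 line(s) (total 0); column heights now [0 4 4 4 0 0], max=4
Drop 4: S rot0 at col 2 lands with bottom-row=4; cleared 0 line(s) (total 0); column heights now [0 4 5 6 6 0], max=6
Drop 5: T rot2 at col 0 lands with bottom-row=4; cleared 0 line(s) (total 0); column heights now [6 6 6 6 6 0], max=6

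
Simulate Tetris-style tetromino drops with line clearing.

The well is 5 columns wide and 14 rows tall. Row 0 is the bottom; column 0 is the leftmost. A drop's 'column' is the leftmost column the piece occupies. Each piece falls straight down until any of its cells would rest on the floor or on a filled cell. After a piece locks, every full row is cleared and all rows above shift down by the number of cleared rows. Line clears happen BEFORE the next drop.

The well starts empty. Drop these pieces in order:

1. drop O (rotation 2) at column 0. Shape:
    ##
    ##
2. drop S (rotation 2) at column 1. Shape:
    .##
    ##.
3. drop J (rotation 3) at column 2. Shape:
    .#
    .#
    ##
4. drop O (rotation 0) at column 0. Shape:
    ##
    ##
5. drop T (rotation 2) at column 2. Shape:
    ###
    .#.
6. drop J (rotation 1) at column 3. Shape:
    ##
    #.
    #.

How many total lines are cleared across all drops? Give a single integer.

Drop 1: O rot2 at col 0 lands with bottom-row=0; cleared 0 line(s) (total 0); column heights now [2 2 0 0 0], max=2
Drop 2: S rot2 at col 1 lands with bottom-row=2; cleared 0 line(s) (total 0); column heights now [2 3 4 4 0], max=4
Drop 3: J rot3 at col 2 lands with bottom-row=4; cleared 0 line(s) (total 0); column heights now [2 3 5 7 0], max=7
Drop 4: O rot0 at col 0 lands with bottom-row=3; cleared 0 line(s) (total 0); column heights now [5 5 5 7 0], max=7
Drop 5: T rot2 at col 2 lands with bottom-row=7; cleared 0 line(s) (total 0); column heights now [5 5 9 9 9], max=9
Drop 6: J rot1 at col 3 lands with bottom-row=9; cleared 0 line(s) (total 0); column heights now [5 5 9 12 12], max=12

Answer: 0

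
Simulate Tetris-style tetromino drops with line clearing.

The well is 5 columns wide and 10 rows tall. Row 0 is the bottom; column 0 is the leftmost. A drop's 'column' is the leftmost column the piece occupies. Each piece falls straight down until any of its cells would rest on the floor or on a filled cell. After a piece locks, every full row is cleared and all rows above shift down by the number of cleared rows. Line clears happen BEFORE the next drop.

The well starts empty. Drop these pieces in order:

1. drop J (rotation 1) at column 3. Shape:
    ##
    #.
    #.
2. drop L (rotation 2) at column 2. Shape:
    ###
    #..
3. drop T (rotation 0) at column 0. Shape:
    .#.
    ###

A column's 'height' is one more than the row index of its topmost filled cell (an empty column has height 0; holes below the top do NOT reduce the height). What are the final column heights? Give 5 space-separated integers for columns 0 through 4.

Answer: 5 6 5 4 4

Derivation:
Drop 1: J rot1 at col 3 lands with bottom-row=0; cleared 0 line(s) (total 0); column heights now [0 0 0 3 3], max=3
Drop 2: L rot2 at col 2 lands with bottom-row=2; cleared 0 line(s) (total 0); column heights now [0 0 4 4 4], max=4
Drop 3: T rot0 at col 0 lands with bottom-row=4; cleared 0 line(s) (total 0); column heights now [5 6 5 4 4], max=6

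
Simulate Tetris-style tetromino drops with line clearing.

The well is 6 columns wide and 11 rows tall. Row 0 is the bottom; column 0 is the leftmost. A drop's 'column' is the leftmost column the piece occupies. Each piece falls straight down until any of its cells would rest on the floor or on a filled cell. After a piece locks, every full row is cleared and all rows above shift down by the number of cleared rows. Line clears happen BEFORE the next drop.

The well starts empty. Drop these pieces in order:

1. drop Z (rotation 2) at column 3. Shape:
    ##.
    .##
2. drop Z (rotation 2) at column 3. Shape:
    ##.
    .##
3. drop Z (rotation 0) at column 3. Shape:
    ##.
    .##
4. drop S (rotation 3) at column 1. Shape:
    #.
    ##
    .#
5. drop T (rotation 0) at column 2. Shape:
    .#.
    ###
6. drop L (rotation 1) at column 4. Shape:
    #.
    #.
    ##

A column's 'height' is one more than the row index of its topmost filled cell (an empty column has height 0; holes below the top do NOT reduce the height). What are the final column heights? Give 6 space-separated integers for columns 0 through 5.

Answer: 0 3 7 8 10 8

Derivation:
Drop 1: Z rot2 at col 3 lands with bottom-row=0; cleared 0 line(s) (total 0); column heights now [0 0 0 2 2 1], max=2
Drop 2: Z rot2 at col 3 lands with bottom-row=2; cleared 0 line(s) (total 0); column heights now [0 0 0 4 4 3], max=4
Drop 3: Z rot0 at col 3 lands with bottom-row=4; cleared 0 line(s) (total 0); column heights now [0 0 0 6 6 5], max=6
Drop 4: S rot3 at col 1 lands with bottom-row=0; cleared 0 line(s) (total 0); column heights now [0 3 2 6 6 5], max=6
Drop 5: T rot0 at col 2 lands with bottom-row=6; cleared 0 line(s) (total 0); column heights now [0 3 7 8 7 5], max=8
Drop 6: L rot1 at col 4 lands with bottom-row=7; cleared 0 line(s) (total 0); column heights now [0 3 7 8 10 8], max=10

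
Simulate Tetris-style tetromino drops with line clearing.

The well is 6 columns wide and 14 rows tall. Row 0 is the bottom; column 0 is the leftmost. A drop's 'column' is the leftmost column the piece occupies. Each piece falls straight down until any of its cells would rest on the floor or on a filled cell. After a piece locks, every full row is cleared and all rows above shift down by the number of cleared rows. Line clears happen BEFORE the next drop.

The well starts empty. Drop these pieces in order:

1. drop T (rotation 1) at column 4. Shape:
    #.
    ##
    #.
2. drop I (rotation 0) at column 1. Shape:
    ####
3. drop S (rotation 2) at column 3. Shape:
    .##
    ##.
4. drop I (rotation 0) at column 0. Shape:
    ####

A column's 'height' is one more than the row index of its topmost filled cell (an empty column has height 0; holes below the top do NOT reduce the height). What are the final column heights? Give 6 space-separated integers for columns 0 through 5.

Drop 1: T rot1 at col 4 lands with bottom-row=0; cleared 0 line(s) (total 0); column heights now [0 0 0 0 3 2], max=3
Drop 2: I rot0 at col 1 lands with bottom-row=3; cleared 0 line(s) (total 0); column heights now [0 4 4 4 4 2], max=4
Drop 3: S rot2 at col 3 lands with bottom-row=4; cleared 0 line(s) (total 0); column heights now [0 4 4 5 6 6], max=6
Drop 4: I rot0 at col 0 lands with bottom-row=5; cleared 1 line(s) (total 1); column heights now [0 4 4 5 5 2], max=5

Answer: 0 4 4 5 5 2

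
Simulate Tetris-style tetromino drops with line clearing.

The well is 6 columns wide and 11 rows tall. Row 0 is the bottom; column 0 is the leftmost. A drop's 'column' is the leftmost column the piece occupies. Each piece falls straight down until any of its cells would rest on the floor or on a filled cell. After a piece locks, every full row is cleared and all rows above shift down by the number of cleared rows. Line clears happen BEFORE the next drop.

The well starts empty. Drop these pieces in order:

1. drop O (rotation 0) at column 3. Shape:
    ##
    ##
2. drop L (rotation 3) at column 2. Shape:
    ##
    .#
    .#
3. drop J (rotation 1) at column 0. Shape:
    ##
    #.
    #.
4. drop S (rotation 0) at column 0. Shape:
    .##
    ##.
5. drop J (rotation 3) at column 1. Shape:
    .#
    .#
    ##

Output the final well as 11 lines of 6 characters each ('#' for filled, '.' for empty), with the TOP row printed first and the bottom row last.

Drop 1: O rot0 at col 3 lands with bottom-row=0; cleared 0 line(s) (total 0); column heights now [0 0 0 2 2 0], max=2
Drop 2: L rot3 at col 2 lands with bottom-row=2; cleared 0 line(s) (total 0); column heights now [0 0 5 5 2 0], max=5
Drop 3: J rot1 at col 0 lands with bottom-row=0; cleared 0 line(s) (total 0); column heights now [3 3 5 5 2 0], max=5
Drop 4: S rot0 at col 0 lands with bottom-row=4; cleared 0 line(s) (total 0); column heights now [5 6 6 5 2 0], max=6
Drop 5: J rot3 at col 1 lands with bottom-row=6; cleared 0 line(s) (total 0); column heights now [5 7 9 5 2 0], max=9

Answer: ......
......
..#...
..#...
.##...
.##...
####..
...#..
##.#..
#..##.
#..##.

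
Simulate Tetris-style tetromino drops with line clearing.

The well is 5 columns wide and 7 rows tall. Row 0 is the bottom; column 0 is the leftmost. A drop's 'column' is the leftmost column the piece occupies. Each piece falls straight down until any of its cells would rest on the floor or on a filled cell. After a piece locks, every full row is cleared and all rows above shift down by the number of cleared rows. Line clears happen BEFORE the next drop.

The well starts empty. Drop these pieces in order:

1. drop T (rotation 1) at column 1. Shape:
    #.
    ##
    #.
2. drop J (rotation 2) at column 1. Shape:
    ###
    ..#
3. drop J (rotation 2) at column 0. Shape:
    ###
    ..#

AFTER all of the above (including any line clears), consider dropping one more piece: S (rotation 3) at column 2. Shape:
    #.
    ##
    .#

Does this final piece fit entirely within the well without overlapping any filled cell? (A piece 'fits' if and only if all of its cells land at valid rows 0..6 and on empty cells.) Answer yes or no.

Drop 1: T rot1 at col 1 lands with bottom-row=0; cleared 0 line(s) (total 0); column heights now [0 3 2 0 0], max=3
Drop 2: J rot2 at col 1 lands with bottom-row=2; cleared 0 line(s) (total 0); column heights now [0 4 4 4 0], max=4
Drop 3: J rot2 at col 0 lands with bottom-row=4; cleared 0 line(s) (total 0); column heights now [6 6 6 4 0], max=6
Test piece S rot3 at col 2 (width 2): heights before test = [6 6 6 4 0]; fits = False

Answer: no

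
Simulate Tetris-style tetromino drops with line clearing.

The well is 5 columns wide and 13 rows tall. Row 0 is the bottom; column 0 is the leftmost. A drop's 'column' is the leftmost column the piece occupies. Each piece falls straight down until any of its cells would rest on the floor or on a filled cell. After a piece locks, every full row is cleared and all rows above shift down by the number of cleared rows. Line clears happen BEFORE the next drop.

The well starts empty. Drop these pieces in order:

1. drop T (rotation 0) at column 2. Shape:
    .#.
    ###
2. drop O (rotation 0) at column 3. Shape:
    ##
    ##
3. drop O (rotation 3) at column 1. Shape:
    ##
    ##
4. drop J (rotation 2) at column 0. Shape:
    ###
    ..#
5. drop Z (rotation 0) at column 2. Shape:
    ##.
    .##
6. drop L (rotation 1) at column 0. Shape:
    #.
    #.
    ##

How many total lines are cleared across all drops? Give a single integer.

Drop 1: T rot0 at col 2 lands with bottom-row=0; cleared 0 line(s) (total 0); column heights now [0 0 1 2 1], max=2
Drop 2: O rot0 at col 3 lands with bottom-row=2; cleared 0 line(s) (total 0); column heights now [0 0 1 4 4], max=4
Drop 3: O rot3 at col 1 lands with bottom-row=1; cleared 0 line(s) (total 0); column heights now [0 3 3 4 4], max=4
Drop 4: J rot2 at col 0 lands with bottom-row=3; cleared 0 line(s) (total 0); column heights now [5 5 5 4 4], max=5
Drop 5: Z rot0 at col 2 lands with bottom-row=4; cleared 1 line(s) (total 1); column heights now [0 3 5 5 4], max=5
Drop 6: L rot1 at col 0 lands with bottom-row=3; cleared 1 line(s) (total 2); column heights now [5 3 4 4 3], max=5

Answer: 2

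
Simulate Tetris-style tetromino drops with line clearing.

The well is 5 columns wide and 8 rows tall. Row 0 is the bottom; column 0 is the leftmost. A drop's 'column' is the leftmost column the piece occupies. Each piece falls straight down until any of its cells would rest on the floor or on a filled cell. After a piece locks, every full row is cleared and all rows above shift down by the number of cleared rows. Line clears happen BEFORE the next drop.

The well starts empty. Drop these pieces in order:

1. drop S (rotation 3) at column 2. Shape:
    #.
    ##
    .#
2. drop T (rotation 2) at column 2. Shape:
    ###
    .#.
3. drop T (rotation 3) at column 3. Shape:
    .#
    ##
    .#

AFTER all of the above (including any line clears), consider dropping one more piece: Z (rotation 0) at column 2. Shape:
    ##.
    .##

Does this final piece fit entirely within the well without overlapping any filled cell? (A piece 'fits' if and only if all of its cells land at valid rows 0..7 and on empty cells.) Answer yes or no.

Drop 1: S rot3 at col 2 lands with bottom-row=0; cleared 0 line(s) (total 0); column heights now [0 0 3 2 0], max=3
Drop 2: T rot2 at col 2 lands with bottom-row=2; cleared 0 line(s) (total 0); column heights now [0 0 4 4 4], max=4
Drop 3: T rot3 at col 3 lands with bottom-row=4; cleared 0 line(s) (total 0); column heights now [0 0 4 6 7], max=7
Test piece Z rot0 at col 2 (width 3): heights before test = [0 0 4 6 7]; fits = False

Answer: no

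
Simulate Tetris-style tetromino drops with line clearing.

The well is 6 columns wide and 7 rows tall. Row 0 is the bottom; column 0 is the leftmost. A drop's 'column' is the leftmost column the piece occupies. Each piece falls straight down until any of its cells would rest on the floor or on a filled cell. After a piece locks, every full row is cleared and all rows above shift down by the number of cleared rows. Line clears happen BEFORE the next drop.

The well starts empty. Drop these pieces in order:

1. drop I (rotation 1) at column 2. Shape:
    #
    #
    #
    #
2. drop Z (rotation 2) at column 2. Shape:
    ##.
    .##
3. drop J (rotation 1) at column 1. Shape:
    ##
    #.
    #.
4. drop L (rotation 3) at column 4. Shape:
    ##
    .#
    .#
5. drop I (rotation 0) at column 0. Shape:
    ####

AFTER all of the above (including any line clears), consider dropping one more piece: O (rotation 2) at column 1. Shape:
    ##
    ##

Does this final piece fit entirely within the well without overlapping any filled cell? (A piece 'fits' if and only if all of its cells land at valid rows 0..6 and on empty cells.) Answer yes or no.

Answer: no

Derivation:
Drop 1: I rot1 at col 2 lands with bottom-row=0; cleared 0 line(s) (total 0); column heights now [0 0 4 0 0 0], max=4
Drop 2: Z rot2 at col 2 lands with bottom-row=3; cleared 0 line(s) (total 0); column heights now [0 0 5 5 4 0], max=5
Drop 3: J rot1 at col 1 lands with bottom-row=3; cleared 0 line(s) (total 0); column heights now [0 6 6 5 4 0], max=6
Drop 4: L rot3 at col 4 lands with bottom-row=2; cleared 0 line(s) (total 0); column heights now [0 6 6 5 5 5], max=6
Drop 5: I rot0 at col 0 lands with bottom-row=6; cleared 0 line(s) (total 0); column heights now [7 7 7 7 5 5], max=7
Test piece O rot2 at col 1 (width 2): heights before test = [7 7 7 7 5 5]; fits = False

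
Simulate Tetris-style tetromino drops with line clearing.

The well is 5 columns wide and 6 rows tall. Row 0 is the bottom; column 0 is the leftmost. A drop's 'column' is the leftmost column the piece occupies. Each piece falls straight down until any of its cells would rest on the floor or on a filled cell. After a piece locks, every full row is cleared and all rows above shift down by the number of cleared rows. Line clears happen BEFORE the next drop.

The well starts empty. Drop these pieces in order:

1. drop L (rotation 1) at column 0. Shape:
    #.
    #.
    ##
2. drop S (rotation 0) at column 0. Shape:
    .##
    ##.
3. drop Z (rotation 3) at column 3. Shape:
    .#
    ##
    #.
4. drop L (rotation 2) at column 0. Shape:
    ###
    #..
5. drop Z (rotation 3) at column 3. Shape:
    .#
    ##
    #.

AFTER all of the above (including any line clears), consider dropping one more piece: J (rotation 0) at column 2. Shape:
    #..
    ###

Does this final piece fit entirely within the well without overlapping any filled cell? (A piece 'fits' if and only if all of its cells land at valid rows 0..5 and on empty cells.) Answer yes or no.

Answer: no

Derivation:
Drop 1: L rot1 at col 0 lands with bottom-row=0; cleared 0 line(s) (total 0); column heights now [3 1 0 0 0], max=3
Drop 2: S rot0 at col 0 lands with bottom-row=3; cleared 0 line(s) (total 0); column heights now [4 5 5 0 0], max=5
Drop 3: Z rot3 at col 3 lands with bottom-row=0; cleared 0 line(s) (total 0); column heights now [4 5 5 2 3], max=5
Drop 4: L rot2 at col 0 lands with bottom-row=4; cleared 0 line(s) (total 0); column heights now [6 6 6 2 3], max=6
Drop 5: Z rot3 at col 3 lands with bottom-row=2; cleared 0 line(s) (total 0); column heights now [6 6 6 4 5], max=6
Test piece J rot0 at col 2 (width 3): heights before test = [6 6 6 4 5]; fits = False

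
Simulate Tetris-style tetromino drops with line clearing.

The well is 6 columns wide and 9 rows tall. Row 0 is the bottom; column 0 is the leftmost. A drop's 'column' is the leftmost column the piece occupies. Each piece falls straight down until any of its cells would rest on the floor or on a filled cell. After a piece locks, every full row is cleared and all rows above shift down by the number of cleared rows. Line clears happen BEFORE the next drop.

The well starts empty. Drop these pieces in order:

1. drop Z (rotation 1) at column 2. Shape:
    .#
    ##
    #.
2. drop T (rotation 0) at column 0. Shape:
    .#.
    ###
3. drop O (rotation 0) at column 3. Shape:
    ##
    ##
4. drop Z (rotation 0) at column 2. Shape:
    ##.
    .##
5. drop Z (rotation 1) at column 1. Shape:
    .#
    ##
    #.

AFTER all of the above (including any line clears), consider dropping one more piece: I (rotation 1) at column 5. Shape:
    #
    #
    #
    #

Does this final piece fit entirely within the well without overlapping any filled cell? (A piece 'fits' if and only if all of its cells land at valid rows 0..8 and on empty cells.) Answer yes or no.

Answer: yes

Derivation:
Drop 1: Z rot1 at col 2 lands with bottom-row=0; cleared 0 line(s) (total 0); column heights now [0 0 2 3 0 0], max=3
Drop 2: T rot0 at col 0 lands with bottom-row=2; cleared 0 line(s) (total 0); column heights now [3 4 3 3 0 0], max=4
Drop 3: O rot0 at col 3 lands with bottom-row=3; cleared 0 line(s) (total 0); column heights now [3 4 3 5 5 0], max=5
Drop 4: Z rot0 at col 2 lands with bottom-row=5; cleared 0 line(s) (total 0); column heights now [3 4 7 7 6 0], max=7
Drop 5: Z rot1 at col 1 lands with bottom-row=6; cleared 0 line(s) (total 0); column heights now [3 8 9 7 6 0], max=9
Test piece I rot1 at col 5 (width 1): heights before test = [3 8 9 7 6 0]; fits = True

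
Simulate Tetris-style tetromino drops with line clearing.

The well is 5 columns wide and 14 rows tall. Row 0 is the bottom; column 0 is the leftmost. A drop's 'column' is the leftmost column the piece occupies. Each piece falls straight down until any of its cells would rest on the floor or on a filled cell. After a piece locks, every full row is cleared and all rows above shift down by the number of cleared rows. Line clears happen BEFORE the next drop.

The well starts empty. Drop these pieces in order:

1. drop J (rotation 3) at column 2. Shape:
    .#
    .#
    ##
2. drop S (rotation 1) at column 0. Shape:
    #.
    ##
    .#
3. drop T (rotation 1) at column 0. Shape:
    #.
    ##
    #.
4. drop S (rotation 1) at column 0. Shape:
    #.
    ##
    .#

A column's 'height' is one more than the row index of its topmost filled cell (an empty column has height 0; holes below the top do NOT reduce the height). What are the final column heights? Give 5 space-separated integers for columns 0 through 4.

Answer: 8 7 1 3 0

Derivation:
Drop 1: J rot3 at col 2 lands with bottom-row=0; cleared 0 line(s) (total 0); column heights now [0 0 1 3 0], max=3
Drop 2: S rot1 at col 0 lands with bottom-row=0; cleared 0 line(s) (total 0); column heights now [3 2 1 3 0], max=3
Drop 3: T rot1 at col 0 lands with bottom-row=3; cleared 0 line(s) (total 0); column heights now [6 5 1 3 0], max=6
Drop 4: S rot1 at col 0 lands with bottom-row=5; cleared 0 line(s) (total 0); column heights now [8 7 1 3 0], max=8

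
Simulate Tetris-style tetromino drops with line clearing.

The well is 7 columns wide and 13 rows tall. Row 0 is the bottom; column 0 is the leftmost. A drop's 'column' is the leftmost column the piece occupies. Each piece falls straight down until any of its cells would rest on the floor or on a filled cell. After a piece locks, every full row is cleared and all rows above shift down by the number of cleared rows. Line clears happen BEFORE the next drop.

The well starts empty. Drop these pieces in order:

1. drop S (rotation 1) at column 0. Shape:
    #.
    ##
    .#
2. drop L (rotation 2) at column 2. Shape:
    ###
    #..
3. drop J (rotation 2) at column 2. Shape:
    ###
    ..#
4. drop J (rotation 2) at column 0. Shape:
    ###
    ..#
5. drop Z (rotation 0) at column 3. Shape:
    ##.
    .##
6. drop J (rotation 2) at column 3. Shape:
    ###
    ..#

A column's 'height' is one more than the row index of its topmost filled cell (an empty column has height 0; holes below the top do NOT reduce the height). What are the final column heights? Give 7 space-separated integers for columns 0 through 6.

Answer: 6 6 6 7 7 7 0

Derivation:
Drop 1: S rot1 at col 0 lands with bottom-row=0; cleared 0 line(s) (total 0); column heights now [3 2 0 0 0 0 0], max=3
Drop 2: L rot2 at col 2 lands with bottom-row=0; cleared 0 line(s) (total 0); column heights now [3 2 2 2 2 0 0], max=3
Drop 3: J rot2 at col 2 lands with bottom-row=2; cleared 0 line(s) (total 0); column heights now [3 2 4 4 4 0 0], max=4
Drop 4: J rot2 at col 0 lands with bottom-row=4; cleared 0 line(s) (total 0); column heights now [6 6 6 4 4 0 0], max=6
Drop 5: Z rot0 at col 3 lands with bottom-row=4; cleared 0 line(s) (total 0); column heights now [6 6 6 6 6 5 0], max=6
Drop 6: J rot2 at col 3 lands with bottom-row=5; cleared 0 line(s) (total 0); column heights now [6 6 6 7 7 7 0], max=7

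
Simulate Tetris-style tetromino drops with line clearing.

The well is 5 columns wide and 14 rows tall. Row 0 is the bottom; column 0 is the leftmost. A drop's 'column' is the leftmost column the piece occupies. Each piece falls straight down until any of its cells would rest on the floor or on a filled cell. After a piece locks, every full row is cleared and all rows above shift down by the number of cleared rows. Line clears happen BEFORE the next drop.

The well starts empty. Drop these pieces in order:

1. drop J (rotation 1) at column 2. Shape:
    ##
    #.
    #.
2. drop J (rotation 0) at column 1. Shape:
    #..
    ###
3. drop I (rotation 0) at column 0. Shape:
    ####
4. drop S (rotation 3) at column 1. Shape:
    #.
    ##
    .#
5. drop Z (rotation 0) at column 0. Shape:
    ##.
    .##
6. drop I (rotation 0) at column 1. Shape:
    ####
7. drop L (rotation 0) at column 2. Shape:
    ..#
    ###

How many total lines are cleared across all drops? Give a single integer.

Drop 1: J rot1 at col 2 lands with bottom-row=0; cleared 0 line(s) (total 0); column heights now [0 0 3 3 0], max=3
Drop 2: J rot0 at col 1 lands with bottom-row=3; cleared 0 line(s) (total 0); column heights now [0 5 4 4 0], max=5
Drop 3: I rot0 at col 0 lands with bottom-row=5; cleared 0 line(s) (total 0); column heights now [6 6 6 6 0], max=6
Drop 4: S rot3 at col 1 lands with bottom-row=6; cleared 0 line(s) (total 0); column heights now [6 9 8 6 0], max=9
Drop 5: Z rot0 at col 0 lands with bottom-row=9; cleared 0 line(s) (total 0); column heights now [11 11 10 6 0], max=11
Drop 6: I rot0 at col 1 lands with bottom-row=11; cleared 0 line(s) (total 0); column heights now [11 12 12 12 12], max=12
Drop 7: L rot0 at col 2 lands with bottom-row=12; cleared 0 line(s) (total 0); column heights now [11 12 13 13 14], max=14

Answer: 0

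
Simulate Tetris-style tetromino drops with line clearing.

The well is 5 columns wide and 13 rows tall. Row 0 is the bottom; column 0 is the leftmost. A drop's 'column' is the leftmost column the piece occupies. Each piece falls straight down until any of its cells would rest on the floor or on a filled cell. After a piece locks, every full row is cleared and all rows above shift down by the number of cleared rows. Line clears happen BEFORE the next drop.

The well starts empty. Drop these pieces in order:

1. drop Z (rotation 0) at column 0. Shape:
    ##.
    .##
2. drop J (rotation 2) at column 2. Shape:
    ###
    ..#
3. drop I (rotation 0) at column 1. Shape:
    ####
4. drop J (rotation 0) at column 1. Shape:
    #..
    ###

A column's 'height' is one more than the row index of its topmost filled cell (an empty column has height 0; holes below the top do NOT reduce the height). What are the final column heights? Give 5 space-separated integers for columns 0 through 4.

Drop 1: Z rot0 at col 0 lands with bottom-row=0; cleared 0 line(s) (total 0); column heights now [2 2 1 0 0], max=2
Drop 2: J rot2 at col 2 lands with bottom-row=0; cleared 1 line(s) (total 1); column heights now [0 1 1 0 1], max=1
Drop 3: I rot0 at col 1 lands with bottom-row=1; cleared 0 line(s) (total 1); column heights now [0 2 2 2 2], max=2
Drop 4: J rot0 at col 1 lands with bottom-row=2; cleared 0 line(s) (total 1); column heights now [0 4 3 3 2], max=4

Answer: 0 4 3 3 2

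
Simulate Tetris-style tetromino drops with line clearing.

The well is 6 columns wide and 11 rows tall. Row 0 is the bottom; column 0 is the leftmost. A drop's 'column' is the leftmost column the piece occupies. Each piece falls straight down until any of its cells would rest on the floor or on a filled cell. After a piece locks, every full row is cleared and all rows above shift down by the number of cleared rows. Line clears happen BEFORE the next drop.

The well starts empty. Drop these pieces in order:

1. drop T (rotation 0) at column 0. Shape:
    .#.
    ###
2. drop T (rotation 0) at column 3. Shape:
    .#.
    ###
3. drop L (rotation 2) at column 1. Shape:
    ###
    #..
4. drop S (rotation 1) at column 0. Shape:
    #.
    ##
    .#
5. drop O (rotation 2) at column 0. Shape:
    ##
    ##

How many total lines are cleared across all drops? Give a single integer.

Answer: 1

Derivation:
Drop 1: T rot0 at col 0 lands with bottom-row=0; cleared 0 line(s) (total 0); column heights now [1 2 1 0 0 0], max=2
Drop 2: T rot0 at col 3 lands with bottom-row=0; cleared 1 line(s) (total 1); column heights now [0 1 0 0 1 0], max=1
Drop 3: L rot2 at col 1 lands with bottom-row=1; cleared 0 line(s) (total 1); column heights now [0 3 3 3 1 0], max=3
Drop 4: S rot1 at col 0 lands with bottom-row=3; cleared 0 line(s) (total 1); column heights now [6 5 3 3 1 0], max=6
Drop 5: O rot2 at col 0 lands with bottom-row=6; cleared 0 line(s) (total 1); column heights now [8 8 3 3 1 0], max=8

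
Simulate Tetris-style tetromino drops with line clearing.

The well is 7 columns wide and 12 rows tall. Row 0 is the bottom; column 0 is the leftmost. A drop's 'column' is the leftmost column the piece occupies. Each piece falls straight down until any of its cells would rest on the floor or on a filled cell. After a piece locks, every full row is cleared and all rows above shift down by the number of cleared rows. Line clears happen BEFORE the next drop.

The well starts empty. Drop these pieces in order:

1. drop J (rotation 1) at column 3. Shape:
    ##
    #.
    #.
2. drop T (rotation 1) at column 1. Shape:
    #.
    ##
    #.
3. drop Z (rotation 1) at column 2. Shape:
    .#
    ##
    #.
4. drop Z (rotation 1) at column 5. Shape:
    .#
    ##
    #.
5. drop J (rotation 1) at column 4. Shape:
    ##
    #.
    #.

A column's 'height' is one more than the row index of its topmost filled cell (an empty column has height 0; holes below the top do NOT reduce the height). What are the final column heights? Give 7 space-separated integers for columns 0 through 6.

Answer: 0 3 4 5 6 6 3

Derivation:
Drop 1: J rot1 at col 3 lands with bottom-row=0; cleared 0 line(s) (total 0); column heights now [0 0 0 3 3 0 0], max=3
Drop 2: T rot1 at col 1 lands with bottom-row=0; cleared 0 line(s) (total 0); column heights now [0 3 2 3 3 0 0], max=3
Drop 3: Z rot1 at col 2 lands with bottom-row=2; cleared 0 line(s) (total 0); column heights now [0 3 4 5 3 0 0], max=5
Drop 4: Z rot1 at col 5 lands with bottom-row=0; cleared 0 line(s) (total 0); column heights now [0 3 4 5 3 2 3], max=5
Drop 5: J rot1 at col 4 lands with bottom-row=3; cleared 0 line(s) (total 0); column heights now [0 3 4 5 6 6 3], max=6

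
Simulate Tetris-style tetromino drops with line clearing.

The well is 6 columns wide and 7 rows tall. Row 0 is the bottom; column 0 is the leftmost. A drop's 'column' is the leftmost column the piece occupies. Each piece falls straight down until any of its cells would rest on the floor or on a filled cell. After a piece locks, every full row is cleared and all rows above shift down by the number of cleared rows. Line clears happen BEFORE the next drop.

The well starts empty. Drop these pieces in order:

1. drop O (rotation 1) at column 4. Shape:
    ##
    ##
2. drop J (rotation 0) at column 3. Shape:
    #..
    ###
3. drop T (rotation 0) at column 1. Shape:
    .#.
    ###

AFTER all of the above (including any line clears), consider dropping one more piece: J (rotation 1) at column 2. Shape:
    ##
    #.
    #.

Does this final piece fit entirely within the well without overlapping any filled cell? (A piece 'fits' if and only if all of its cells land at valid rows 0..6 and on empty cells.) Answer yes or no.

Answer: no

Derivation:
Drop 1: O rot1 at col 4 lands with bottom-row=0; cleared 0 line(s) (total 0); column heights now [0 0 0 0 2 2], max=2
Drop 2: J rot0 at col 3 lands with bottom-row=2; cleared 0 line(s) (total 0); column heights now [0 0 0 4 3 3], max=4
Drop 3: T rot0 at col 1 lands with bottom-row=4; cleared 0 line(s) (total 0); column heights now [0 5 6 5 3 3], max=6
Test piece J rot1 at col 2 (width 2): heights before test = [0 5 6 5 3 3]; fits = False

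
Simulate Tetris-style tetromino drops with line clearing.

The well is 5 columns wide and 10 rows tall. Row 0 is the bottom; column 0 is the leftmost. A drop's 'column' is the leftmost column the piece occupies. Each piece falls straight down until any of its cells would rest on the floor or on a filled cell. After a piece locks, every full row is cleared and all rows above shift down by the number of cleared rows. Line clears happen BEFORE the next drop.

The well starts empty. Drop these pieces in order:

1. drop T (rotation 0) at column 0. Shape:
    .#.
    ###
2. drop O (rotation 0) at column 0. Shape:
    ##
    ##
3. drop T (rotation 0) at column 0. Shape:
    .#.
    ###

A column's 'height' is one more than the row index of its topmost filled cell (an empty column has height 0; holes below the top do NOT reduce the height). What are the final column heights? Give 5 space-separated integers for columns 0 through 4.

Drop 1: T rot0 at col 0 lands with bottom-row=0; cleared 0 line(s) (total 0); column heights now [1 2 1 0 0], max=2
Drop 2: O rot0 at col 0 lands with bottom-row=2; cleared 0 line(s) (total 0); column heights now [4 4 1 0 0], max=4
Drop 3: T rot0 at col 0 lands with bottom-row=4; cleared 0 line(s) (total 0); column heights now [5 6 5 0 0], max=6

Answer: 5 6 5 0 0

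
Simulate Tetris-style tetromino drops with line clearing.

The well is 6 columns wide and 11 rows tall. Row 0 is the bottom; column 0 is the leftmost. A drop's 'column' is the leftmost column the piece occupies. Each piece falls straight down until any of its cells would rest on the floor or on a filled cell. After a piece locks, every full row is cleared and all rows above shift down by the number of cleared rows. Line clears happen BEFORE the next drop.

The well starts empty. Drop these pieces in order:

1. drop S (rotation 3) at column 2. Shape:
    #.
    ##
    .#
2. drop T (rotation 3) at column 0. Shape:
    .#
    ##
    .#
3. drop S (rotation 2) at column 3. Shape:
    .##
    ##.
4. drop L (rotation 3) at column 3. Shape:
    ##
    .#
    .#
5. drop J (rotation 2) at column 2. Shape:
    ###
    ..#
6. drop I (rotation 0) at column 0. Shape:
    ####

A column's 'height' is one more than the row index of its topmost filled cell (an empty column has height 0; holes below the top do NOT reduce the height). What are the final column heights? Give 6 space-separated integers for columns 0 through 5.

Answer: 10 10 10 10 9 4

Derivation:
Drop 1: S rot3 at col 2 lands with bottom-row=0; cleared 0 line(s) (total 0); column heights now [0 0 3 2 0 0], max=3
Drop 2: T rot3 at col 0 lands with bottom-row=0; cleared 0 line(s) (total 0); column heights now [2 3 3 2 0 0], max=3
Drop 3: S rot2 at col 3 lands with bottom-row=2; cleared 0 line(s) (total 0); column heights now [2 3 3 3 4 4], max=4
Drop 4: L rot3 at col 3 lands with bottom-row=4; cleared 0 line(s) (total 0); column heights now [2 3 3 7 7 4], max=7
Drop 5: J rot2 at col 2 lands with bottom-row=7; cleared 0 line(s) (total 0); column heights now [2 3 9 9 9 4], max=9
Drop 6: I rot0 at col 0 lands with bottom-row=9; cleared 0 line(s) (total 0); column heights now [10 10 10 10 9 4], max=10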